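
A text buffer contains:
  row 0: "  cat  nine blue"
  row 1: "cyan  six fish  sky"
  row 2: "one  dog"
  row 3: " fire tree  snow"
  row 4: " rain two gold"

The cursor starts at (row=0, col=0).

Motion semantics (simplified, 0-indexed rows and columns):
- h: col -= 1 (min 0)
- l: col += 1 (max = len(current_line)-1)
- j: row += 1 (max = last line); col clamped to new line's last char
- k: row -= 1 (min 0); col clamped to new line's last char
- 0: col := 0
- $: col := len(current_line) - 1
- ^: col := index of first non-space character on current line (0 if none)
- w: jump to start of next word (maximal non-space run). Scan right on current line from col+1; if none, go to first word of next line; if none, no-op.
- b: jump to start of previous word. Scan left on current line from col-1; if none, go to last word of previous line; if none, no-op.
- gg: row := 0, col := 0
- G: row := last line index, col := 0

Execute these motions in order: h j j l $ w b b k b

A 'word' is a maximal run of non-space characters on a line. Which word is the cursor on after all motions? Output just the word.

After 1 (h): row=0 col=0 char='_'
After 2 (j): row=1 col=0 char='c'
After 3 (j): row=2 col=0 char='o'
After 4 (l): row=2 col=1 char='n'
After 5 ($): row=2 col=7 char='g'
After 6 (w): row=3 col=1 char='f'
After 7 (b): row=2 col=5 char='d'
After 8 (b): row=2 col=0 char='o'
After 9 (k): row=1 col=0 char='c'
After 10 (b): row=0 col=12 char='b'

Answer: blue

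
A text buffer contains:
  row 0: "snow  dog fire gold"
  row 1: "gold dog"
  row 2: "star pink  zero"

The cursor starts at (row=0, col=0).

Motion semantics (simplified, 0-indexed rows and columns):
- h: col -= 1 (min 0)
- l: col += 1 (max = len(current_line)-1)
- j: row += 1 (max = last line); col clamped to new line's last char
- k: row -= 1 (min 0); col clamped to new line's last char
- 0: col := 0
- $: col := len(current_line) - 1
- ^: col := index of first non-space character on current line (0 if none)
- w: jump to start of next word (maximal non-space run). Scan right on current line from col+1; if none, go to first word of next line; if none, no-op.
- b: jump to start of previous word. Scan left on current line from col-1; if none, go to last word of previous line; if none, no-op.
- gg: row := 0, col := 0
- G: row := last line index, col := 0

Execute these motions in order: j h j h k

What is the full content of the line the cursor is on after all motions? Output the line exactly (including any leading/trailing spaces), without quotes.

After 1 (j): row=1 col=0 char='g'
After 2 (h): row=1 col=0 char='g'
After 3 (j): row=2 col=0 char='s'
After 4 (h): row=2 col=0 char='s'
After 5 (k): row=1 col=0 char='g'

Answer: gold dog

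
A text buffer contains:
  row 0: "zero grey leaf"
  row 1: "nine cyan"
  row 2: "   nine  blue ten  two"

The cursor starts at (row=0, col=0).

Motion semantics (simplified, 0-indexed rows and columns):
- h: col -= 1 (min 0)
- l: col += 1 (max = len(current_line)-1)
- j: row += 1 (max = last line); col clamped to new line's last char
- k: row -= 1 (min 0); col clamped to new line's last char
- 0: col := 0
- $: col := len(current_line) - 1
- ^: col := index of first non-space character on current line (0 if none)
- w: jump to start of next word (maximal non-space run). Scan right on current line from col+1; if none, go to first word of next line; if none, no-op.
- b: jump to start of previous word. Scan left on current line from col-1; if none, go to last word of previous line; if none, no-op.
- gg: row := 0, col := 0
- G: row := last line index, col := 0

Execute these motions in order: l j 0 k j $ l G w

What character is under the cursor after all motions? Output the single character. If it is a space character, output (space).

After 1 (l): row=0 col=1 char='e'
After 2 (j): row=1 col=1 char='i'
After 3 (0): row=1 col=0 char='n'
After 4 (k): row=0 col=0 char='z'
After 5 (j): row=1 col=0 char='n'
After 6 ($): row=1 col=8 char='n'
After 7 (l): row=1 col=8 char='n'
After 8 (G): row=2 col=0 char='_'
After 9 (w): row=2 col=3 char='n'

Answer: n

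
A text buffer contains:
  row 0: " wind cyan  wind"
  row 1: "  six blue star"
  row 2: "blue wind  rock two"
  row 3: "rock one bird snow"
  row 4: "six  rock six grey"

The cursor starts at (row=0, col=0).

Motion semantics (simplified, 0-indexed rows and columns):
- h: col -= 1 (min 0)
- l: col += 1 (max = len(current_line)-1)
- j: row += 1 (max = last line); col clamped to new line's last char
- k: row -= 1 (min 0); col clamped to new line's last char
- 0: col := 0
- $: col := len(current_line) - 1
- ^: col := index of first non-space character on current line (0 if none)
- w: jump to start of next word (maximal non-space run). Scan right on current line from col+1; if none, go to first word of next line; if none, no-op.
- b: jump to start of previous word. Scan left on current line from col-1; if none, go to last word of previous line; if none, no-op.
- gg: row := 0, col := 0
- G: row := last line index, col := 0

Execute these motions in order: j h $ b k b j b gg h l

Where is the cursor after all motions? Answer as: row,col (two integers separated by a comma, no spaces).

Answer: 0,1

Derivation:
After 1 (j): row=1 col=0 char='_'
After 2 (h): row=1 col=0 char='_'
After 3 ($): row=1 col=14 char='r'
After 4 (b): row=1 col=11 char='s'
After 5 (k): row=0 col=11 char='_'
After 6 (b): row=0 col=6 char='c'
After 7 (j): row=1 col=6 char='b'
After 8 (b): row=1 col=2 char='s'
After 9 (gg): row=0 col=0 char='_'
After 10 (h): row=0 col=0 char='_'
After 11 (l): row=0 col=1 char='w'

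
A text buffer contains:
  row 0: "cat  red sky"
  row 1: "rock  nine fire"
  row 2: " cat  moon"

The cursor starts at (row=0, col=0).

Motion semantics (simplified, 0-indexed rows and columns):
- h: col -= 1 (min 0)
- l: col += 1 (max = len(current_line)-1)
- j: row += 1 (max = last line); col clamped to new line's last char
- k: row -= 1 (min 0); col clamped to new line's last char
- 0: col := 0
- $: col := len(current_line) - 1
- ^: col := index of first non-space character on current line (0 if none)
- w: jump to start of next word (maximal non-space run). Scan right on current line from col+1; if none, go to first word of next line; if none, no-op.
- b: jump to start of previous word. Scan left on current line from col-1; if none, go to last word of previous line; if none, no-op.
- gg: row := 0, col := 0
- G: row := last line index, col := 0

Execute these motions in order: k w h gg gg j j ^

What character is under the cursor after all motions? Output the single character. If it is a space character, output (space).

After 1 (k): row=0 col=0 char='c'
After 2 (w): row=0 col=5 char='r'
After 3 (h): row=0 col=4 char='_'
After 4 (gg): row=0 col=0 char='c'
After 5 (gg): row=0 col=0 char='c'
After 6 (j): row=1 col=0 char='r'
After 7 (j): row=2 col=0 char='_'
After 8 (^): row=2 col=1 char='c'

Answer: c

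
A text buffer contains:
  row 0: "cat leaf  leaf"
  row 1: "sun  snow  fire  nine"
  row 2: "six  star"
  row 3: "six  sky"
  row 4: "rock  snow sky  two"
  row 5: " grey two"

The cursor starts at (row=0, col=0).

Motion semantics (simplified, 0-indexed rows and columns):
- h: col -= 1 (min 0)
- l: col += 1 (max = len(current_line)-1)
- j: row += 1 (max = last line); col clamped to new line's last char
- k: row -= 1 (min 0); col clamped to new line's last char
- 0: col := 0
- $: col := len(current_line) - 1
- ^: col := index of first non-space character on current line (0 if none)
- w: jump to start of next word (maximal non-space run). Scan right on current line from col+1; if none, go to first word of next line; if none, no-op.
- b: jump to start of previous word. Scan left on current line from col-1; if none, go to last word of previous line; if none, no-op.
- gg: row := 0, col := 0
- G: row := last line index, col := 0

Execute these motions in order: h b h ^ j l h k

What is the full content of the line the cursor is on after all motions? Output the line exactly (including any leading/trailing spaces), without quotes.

Answer: cat leaf  leaf

Derivation:
After 1 (h): row=0 col=0 char='c'
After 2 (b): row=0 col=0 char='c'
After 3 (h): row=0 col=0 char='c'
After 4 (^): row=0 col=0 char='c'
After 5 (j): row=1 col=0 char='s'
After 6 (l): row=1 col=1 char='u'
After 7 (h): row=1 col=0 char='s'
After 8 (k): row=0 col=0 char='c'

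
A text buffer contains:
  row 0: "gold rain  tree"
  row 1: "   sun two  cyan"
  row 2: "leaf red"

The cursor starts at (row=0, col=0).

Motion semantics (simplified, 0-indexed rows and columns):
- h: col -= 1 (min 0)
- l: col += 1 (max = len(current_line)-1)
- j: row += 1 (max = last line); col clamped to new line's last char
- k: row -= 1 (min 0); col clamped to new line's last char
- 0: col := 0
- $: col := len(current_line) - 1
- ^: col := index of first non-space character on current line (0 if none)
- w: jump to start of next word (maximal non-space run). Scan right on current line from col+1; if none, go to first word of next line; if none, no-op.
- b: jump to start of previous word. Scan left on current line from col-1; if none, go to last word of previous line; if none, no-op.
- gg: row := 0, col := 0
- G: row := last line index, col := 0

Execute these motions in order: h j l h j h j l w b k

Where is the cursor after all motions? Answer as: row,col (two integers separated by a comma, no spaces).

After 1 (h): row=0 col=0 char='g'
After 2 (j): row=1 col=0 char='_'
After 3 (l): row=1 col=1 char='_'
After 4 (h): row=1 col=0 char='_'
After 5 (j): row=2 col=0 char='l'
After 6 (h): row=2 col=0 char='l'
After 7 (j): row=2 col=0 char='l'
After 8 (l): row=2 col=1 char='e'
After 9 (w): row=2 col=5 char='r'
After 10 (b): row=2 col=0 char='l'
After 11 (k): row=1 col=0 char='_'

Answer: 1,0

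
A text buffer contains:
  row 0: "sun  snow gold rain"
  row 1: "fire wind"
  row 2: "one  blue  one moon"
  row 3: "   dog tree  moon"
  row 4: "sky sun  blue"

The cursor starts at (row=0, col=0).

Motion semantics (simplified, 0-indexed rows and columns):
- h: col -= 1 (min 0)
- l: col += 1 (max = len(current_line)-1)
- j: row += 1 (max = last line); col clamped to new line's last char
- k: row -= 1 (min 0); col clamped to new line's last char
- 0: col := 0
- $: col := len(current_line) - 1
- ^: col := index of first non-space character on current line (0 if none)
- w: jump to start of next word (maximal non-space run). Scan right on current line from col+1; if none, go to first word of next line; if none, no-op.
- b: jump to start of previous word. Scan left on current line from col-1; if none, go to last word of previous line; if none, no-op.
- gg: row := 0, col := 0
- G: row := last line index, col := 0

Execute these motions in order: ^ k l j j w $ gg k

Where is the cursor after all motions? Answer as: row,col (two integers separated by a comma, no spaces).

Answer: 0,0

Derivation:
After 1 (^): row=0 col=0 char='s'
After 2 (k): row=0 col=0 char='s'
After 3 (l): row=0 col=1 char='u'
After 4 (j): row=1 col=1 char='i'
After 5 (j): row=2 col=1 char='n'
After 6 (w): row=2 col=5 char='b'
After 7 ($): row=2 col=18 char='n'
After 8 (gg): row=0 col=0 char='s'
After 9 (k): row=0 col=0 char='s'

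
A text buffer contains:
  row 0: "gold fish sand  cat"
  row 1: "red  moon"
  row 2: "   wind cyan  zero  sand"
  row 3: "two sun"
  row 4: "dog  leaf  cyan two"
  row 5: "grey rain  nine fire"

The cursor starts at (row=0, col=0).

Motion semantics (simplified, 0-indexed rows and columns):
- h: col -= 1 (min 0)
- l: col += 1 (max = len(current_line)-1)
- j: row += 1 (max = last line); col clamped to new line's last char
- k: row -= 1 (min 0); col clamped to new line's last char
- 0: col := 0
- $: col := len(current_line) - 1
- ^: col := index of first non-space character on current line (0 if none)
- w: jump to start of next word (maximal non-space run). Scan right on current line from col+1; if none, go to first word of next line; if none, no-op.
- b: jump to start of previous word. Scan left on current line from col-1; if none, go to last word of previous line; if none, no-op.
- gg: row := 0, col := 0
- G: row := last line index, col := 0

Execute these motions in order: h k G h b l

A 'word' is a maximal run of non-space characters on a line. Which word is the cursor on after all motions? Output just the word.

After 1 (h): row=0 col=0 char='g'
After 2 (k): row=0 col=0 char='g'
After 3 (G): row=5 col=0 char='g'
After 4 (h): row=5 col=0 char='g'
After 5 (b): row=4 col=16 char='t'
After 6 (l): row=4 col=17 char='w'

Answer: two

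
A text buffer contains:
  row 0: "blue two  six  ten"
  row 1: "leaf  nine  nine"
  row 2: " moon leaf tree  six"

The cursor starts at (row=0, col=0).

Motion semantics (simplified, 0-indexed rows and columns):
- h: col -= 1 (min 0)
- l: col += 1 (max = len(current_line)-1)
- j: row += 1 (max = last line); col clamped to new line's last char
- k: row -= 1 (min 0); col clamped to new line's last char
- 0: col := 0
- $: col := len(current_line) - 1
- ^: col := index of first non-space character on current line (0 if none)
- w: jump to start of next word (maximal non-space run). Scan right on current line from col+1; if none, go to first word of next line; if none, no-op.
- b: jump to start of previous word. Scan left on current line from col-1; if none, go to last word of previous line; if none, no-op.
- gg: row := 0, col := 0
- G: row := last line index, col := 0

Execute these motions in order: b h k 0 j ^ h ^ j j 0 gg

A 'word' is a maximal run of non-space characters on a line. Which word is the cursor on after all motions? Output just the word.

After 1 (b): row=0 col=0 char='b'
After 2 (h): row=0 col=0 char='b'
After 3 (k): row=0 col=0 char='b'
After 4 (0): row=0 col=0 char='b'
After 5 (j): row=1 col=0 char='l'
After 6 (^): row=1 col=0 char='l'
After 7 (h): row=1 col=0 char='l'
After 8 (^): row=1 col=0 char='l'
After 9 (j): row=2 col=0 char='_'
After 10 (j): row=2 col=0 char='_'
After 11 (0): row=2 col=0 char='_'
After 12 (gg): row=0 col=0 char='b'

Answer: blue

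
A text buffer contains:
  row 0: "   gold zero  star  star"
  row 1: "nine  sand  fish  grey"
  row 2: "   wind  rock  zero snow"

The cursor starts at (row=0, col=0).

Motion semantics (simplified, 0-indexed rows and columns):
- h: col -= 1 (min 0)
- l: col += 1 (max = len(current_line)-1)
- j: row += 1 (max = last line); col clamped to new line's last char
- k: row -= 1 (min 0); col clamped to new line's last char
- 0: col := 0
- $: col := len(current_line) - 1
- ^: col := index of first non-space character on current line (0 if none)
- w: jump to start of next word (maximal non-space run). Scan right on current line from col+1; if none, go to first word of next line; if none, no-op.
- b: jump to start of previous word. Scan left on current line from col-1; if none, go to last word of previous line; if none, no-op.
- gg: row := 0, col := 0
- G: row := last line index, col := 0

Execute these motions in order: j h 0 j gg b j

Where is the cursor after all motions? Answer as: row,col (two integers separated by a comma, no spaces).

After 1 (j): row=1 col=0 char='n'
After 2 (h): row=1 col=0 char='n'
After 3 (0): row=1 col=0 char='n'
After 4 (j): row=2 col=0 char='_'
After 5 (gg): row=0 col=0 char='_'
After 6 (b): row=0 col=0 char='_'
After 7 (j): row=1 col=0 char='n'

Answer: 1,0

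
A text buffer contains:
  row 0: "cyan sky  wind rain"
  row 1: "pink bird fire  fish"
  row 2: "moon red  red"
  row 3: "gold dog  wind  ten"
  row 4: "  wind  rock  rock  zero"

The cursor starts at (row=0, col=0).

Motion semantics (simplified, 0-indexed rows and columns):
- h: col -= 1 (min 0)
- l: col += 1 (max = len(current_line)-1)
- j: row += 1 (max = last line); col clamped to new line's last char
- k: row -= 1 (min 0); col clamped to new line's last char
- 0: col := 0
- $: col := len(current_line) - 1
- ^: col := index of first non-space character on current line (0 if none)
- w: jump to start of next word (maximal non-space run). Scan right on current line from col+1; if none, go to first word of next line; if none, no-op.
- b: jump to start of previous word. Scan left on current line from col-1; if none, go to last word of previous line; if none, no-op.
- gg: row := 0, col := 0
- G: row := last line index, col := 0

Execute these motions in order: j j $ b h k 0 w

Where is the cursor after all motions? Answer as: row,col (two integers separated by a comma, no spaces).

After 1 (j): row=1 col=0 char='p'
After 2 (j): row=2 col=0 char='m'
After 3 ($): row=2 col=12 char='d'
After 4 (b): row=2 col=10 char='r'
After 5 (h): row=2 col=9 char='_'
After 6 (k): row=1 col=9 char='_'
After 7 (0): row=1 col=0 char='p'
After 8 (w): row=1 col=5 char='b'

Answer: 1,5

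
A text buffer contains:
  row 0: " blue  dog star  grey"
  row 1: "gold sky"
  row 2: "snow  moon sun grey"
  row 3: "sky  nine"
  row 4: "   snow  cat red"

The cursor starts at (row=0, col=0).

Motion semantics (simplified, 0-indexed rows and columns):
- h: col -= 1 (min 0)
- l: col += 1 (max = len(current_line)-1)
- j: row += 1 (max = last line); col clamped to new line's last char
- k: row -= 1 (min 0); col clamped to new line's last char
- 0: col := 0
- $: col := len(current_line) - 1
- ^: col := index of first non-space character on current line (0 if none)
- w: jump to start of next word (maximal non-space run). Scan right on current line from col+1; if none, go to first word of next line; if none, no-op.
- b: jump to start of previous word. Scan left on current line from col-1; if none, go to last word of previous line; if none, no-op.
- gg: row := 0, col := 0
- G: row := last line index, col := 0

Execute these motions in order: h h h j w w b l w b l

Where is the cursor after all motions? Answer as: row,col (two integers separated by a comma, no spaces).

After 1 (h): row=0 col=0 char='_'
After 2 (h): row=0 col=0 char='_'
After 3 (h): row=0 col=0 char='_'
After 4 (j): row=1 col=0 char='g'
After 5 (w): row=1 col=5 char='s'
After 6 (w): row=2 col=0 char='s'
After 7 (b): row=1 col=5 char='s'
After 8 (l): row=1 col=6 char='k'
After 9 (w): row=2 col=0 char='s'
After 10 (b): row=1 col=5 char='s'
After 11 (l): row=1 col=6 char='k'

Answer: 1,6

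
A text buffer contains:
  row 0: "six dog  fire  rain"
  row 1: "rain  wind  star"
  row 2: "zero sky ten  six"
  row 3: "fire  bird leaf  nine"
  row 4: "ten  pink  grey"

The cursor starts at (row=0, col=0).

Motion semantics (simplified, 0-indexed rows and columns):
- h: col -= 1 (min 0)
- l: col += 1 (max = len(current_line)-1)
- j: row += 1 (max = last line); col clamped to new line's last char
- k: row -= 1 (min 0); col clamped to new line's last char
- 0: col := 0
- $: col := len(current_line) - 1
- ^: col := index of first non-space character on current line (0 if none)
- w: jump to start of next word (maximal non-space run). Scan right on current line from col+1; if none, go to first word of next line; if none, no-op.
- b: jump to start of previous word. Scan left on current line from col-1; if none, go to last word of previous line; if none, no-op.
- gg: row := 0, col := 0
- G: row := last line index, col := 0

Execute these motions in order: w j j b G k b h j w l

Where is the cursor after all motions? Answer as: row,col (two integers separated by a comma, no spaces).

Answer: 3,18

Derivation:
After 1 (w): row=0 col=4 char='d'
After 2 (j): row=1 col=4 char='_'
After 3 (j): row=2 col=4 char='_'
After 4 (b): row=2 col=0 char='z'
After 5 (G): row=4 col=0 char='t'
After 6 (k): row=3 col=0 char='f'
After 7 (b): row=2 col=14 char='s'
After 8 (h): row=2 col=13 char='_'
After 9 (j): row=3 col=13 char='a'
After 10 (w): row=3 col=17 char='n'
After 11 (l): row=3 col=18 char='i'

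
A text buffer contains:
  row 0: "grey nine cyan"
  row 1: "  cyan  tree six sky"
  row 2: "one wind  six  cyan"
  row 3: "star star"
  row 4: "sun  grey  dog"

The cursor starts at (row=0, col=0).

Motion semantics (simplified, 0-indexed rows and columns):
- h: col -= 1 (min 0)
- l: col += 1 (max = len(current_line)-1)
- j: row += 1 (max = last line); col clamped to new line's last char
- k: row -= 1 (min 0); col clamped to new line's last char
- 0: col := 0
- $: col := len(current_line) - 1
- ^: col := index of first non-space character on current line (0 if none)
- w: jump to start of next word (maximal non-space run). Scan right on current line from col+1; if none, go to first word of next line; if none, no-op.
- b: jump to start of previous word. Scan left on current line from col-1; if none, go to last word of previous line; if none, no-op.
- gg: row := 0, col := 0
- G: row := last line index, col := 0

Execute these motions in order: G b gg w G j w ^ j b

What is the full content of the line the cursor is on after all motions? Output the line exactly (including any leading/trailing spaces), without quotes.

Answer: star star

Derivation:
After 1 (G): row=4 col=0 char='s'
After 2 (b): row=3 col=5 char='s'
After 3 (gg): row=0 col=0 char='g'
After 4 (w): row=0 col=5 char='n'
After 5 (G): row=4 col=0 char='s'
After 6 (j): row=4 col=0 char='s'
After 7 (w): row=4 col=5 char='g'
After 8 (^): row=4 col=0 char='s'
After 9 (j): row=4 col=0 char='s'
After 10 (b): row=3 col=5 char='s'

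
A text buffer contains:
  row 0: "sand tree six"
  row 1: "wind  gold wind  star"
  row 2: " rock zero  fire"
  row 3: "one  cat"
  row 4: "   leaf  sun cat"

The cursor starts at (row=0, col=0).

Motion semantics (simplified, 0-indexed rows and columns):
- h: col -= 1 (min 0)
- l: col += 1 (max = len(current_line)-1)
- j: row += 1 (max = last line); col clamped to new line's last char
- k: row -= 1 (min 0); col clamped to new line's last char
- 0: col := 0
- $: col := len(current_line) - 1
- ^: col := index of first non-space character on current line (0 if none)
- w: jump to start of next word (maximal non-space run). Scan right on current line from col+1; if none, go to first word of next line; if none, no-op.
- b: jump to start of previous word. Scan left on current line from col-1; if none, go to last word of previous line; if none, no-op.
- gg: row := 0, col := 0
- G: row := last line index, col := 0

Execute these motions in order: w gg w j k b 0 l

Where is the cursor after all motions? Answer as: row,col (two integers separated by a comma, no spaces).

Answer: 0,1

Derivation:
After 1 (w): row=0 col=5 char='t'
After 2 (gg): row=0 col=0 char='s'
After 3 (w): row=0 col=5 char='t'
After 4 (j): row=1 col=5 char='_'
After 5 (k): row=0 col=5 char='t'
After 6 (b): row=0 col=0 char='s'
After 7 (0): row=0 col=0 char='s'
After 8 (l): row=0 col=1 char='a'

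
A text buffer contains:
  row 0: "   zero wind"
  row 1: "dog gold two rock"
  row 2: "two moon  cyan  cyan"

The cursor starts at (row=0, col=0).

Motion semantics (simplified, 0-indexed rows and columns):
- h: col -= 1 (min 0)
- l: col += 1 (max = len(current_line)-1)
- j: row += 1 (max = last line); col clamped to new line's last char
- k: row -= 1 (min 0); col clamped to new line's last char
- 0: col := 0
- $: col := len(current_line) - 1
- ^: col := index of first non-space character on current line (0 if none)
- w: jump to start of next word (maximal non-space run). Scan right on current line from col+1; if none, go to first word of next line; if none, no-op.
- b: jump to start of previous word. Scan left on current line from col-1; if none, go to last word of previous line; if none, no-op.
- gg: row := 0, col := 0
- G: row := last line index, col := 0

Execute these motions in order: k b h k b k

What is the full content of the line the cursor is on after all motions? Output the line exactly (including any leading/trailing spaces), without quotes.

Answer:    zero wind

Derivation:
After 1 (k): row=0 col=0 char='_'
After 2 (b): row=0 col=0 char='_'
After 3 (h): row=0 col=0 char='_'
After 4 (k): row=0 col=0 char='_'
After 5 (b): row=0 col=0 char='_'
After 6 (k): row=0 col=0 char='_'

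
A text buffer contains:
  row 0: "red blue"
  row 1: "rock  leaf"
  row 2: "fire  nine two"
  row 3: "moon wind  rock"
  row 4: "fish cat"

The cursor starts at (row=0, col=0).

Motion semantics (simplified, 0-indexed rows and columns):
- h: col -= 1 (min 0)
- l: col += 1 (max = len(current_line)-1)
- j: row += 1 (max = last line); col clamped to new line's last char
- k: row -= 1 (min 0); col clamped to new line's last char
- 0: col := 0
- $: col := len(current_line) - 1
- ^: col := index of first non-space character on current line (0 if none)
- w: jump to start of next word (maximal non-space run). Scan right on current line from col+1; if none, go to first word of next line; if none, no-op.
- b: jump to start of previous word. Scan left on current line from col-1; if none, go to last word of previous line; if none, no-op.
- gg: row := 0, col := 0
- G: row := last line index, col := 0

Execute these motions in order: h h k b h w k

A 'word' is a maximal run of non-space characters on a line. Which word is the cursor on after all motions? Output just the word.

After 1 (h): row=0 col=0 char='r'
After 2 (h): row=0 col=0 char='r'
After 3 (k): row=0 col=0 char='r'
After 4 (b): row=0 col=0 char='r'
After 5 (h): row=0 col=0 char='r'
After 6 (w): row=0 col=4 char='b'
After 7 (k): row=0 col=4 char='b'

Answer: blue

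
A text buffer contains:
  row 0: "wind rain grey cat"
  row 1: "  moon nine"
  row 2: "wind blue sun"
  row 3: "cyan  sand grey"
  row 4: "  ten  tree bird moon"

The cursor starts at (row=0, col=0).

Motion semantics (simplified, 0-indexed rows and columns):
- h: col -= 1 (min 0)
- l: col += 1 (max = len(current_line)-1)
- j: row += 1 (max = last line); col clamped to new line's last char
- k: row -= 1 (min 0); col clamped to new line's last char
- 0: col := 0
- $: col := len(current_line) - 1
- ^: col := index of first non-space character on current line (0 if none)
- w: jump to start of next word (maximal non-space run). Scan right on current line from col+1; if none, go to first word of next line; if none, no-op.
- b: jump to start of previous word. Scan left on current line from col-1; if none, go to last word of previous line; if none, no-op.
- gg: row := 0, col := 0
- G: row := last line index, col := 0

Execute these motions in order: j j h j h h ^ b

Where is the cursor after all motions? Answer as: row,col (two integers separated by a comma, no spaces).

After 1 (j): row=1 col=0 char='_'
After 2 (j): row=2 col=0 char='w'
After 3 (h): row=2 col=0 char='w'
After 4 (j): row=3 col=0 char='c'
After 5 (h): row=3 col=0 char='c'
After 6 (h): row=3 col=0 char='c'
After 7 (^): row=3 col=0 char='c'
After 8 (b): row=2 col=10 char='s'

Answer: 2,10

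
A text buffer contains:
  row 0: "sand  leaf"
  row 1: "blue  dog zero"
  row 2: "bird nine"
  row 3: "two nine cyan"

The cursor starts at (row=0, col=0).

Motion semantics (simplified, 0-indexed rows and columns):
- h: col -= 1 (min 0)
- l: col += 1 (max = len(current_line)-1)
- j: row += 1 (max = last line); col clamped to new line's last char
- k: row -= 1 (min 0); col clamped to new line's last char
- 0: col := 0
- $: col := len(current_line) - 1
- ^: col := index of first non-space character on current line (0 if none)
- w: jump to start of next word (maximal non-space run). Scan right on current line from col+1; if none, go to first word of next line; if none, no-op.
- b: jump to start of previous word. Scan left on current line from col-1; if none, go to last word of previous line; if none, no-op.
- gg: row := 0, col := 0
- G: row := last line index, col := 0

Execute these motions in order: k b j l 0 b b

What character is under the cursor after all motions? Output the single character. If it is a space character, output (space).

Answer: s

Derivation:
After 1 (k): row=0 col=0 char='s'
After 2 (b): row=0 col=0 char='s'
After 3 (j): row=1 col=0 char='b'
After 4 (l): row=1 col=1 char='l'
After 5 (0): row=1 col=0 char='b'
After 6 (b): row=0 col=6 char='l'
After 7 (b): row=0 col=0 char='s'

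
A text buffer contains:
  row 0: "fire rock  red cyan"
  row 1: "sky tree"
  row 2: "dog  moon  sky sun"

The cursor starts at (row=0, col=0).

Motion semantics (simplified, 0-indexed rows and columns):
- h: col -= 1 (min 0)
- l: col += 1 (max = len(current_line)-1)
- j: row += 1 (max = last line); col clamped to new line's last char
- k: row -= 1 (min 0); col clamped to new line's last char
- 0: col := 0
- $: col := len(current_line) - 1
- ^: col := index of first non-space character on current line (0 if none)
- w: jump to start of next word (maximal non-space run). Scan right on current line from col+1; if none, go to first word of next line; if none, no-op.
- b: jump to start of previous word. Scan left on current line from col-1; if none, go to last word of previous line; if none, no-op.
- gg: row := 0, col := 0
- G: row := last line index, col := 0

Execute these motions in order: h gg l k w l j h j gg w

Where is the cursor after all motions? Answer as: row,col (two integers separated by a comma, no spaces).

After 1 (h): row=0 col=0 char='f'
After 2 (gg): row=0 col=0 char='f'
After 3 (l): row=0 col=1 char='i'
After 4 (k): row=0 col=1 char='i'
After 5 (w): row=0 col=5 char='r'
After 6 (l): row=0 col=6 char='o'
After 7 (j): row=1 col=6 char='e'
After 8 (h): row=1 col=5 char='r'
After 9 (j): row=2 col=5 char='m'
After 10 (gg): row=0 col=0 char='f'
After 11 (w): row=0 col=5 char='r'

Answer: 0,5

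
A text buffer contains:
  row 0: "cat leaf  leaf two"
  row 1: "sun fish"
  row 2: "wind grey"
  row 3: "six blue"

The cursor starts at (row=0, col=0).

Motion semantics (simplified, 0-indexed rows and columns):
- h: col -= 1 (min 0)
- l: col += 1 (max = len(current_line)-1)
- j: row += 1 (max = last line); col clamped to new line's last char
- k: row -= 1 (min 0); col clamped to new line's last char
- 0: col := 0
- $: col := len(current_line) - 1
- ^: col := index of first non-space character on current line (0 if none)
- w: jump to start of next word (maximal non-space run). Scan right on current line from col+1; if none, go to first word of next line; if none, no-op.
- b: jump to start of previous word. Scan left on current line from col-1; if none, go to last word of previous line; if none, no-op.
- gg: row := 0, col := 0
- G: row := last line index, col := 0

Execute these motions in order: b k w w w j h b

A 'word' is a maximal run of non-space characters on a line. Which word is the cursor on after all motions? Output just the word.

Answer: fish

Derivation:
After 1 (b): row=0 col=0 char='c'
After 2 (k): row=0 col=0 char='c'
After 3 (w): row=0 col=4 char='l'
After 4 (w): row=0 col=10 char='l'
After 5 (w): row=0 col=15 char='t'
After 6 (j): row=1 col=7 char='h'
After 7 (h): row=1 col=6 char='s'
After 8 (b): row=1 col=4 char='f'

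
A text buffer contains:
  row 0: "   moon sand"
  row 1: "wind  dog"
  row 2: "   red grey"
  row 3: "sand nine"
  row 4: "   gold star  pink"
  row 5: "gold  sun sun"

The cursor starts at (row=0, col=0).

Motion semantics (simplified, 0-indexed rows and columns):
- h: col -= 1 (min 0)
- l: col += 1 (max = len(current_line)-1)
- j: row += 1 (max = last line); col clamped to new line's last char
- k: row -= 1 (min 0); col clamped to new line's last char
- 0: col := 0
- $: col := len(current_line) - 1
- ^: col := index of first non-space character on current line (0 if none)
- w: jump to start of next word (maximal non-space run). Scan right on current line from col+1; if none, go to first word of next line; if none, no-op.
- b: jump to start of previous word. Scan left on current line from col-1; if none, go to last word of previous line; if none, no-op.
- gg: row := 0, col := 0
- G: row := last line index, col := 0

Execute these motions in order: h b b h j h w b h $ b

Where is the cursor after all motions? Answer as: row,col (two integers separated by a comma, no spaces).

Answer: 1,6

Derivation:
After 1 (h): row=0 col=0 char='_'
After 2 (b): row=0 col=0 char='_'
After 3 (b): row=0 col=0 char='_'
After 4 (h): row=0 col=0 char='_'
After 5 (j): row=1 col=0 char='w'
After 6 (h): row=1 col=0 char='w'
After 7 (w): row=1 col=6 char='d'
After 8 (b): row=1 col=0 char='w'
After 9 (h): row=1 col=0 char='w'
After 10 ($): row=1 col=8 char='g'
After 11 (b): row=1 col=6 char='d'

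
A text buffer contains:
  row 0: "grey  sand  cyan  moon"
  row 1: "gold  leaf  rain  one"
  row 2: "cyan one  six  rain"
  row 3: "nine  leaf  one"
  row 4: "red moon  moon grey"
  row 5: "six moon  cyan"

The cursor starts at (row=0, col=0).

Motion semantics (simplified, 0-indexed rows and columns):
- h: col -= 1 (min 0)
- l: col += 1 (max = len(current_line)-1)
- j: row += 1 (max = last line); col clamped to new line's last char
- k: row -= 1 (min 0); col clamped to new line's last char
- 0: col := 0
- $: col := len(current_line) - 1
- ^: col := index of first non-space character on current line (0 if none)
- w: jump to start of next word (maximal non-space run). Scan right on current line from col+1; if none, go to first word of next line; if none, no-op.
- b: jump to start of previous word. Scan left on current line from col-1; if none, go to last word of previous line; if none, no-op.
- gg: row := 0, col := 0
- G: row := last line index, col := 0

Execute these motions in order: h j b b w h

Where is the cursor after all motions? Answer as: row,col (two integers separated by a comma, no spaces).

After 1 (h): row=0 col=0 char='g'
After 2 (j): row=1 col=0 char='g'
After 3 (b): row=0 col=18 char='m'
After 4 (b): row=0 col=12 char='c'
After 5 (w): row=0 col=18 char='m'
After 6 (h): row=0 col=17 char='_'

Answer: 0,17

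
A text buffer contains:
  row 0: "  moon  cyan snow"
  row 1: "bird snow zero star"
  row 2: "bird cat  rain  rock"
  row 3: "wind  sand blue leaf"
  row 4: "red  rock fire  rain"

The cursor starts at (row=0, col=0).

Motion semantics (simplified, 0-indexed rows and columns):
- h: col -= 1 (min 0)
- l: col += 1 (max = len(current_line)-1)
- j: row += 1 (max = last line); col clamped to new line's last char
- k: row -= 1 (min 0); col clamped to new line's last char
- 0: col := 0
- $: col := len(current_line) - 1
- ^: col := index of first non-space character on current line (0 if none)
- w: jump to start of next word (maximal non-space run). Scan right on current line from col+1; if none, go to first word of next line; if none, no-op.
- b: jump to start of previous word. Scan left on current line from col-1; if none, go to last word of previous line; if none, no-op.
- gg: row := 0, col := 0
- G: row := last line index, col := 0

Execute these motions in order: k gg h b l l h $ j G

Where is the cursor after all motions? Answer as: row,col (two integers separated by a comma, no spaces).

Answer: 4,0

Derivation:
After 1 (k): row=0 col=0 char='_'
After 2 (gg): row=0 col=0 char='_'
After 3 (h): row=0 col=0 char='_'
After 4 (b): row=0 col=0 char='_'
After 5 (l): row=0 col=1 char='_'
After 6 (l): row=0 col=2 char='m'
After 7 (h): row=0 col=1 char='_'
After 8 ($): row=0 col=16 char='w'
After 9 (j): row=1 col=16 char='t'
After 10 (G): row=4 col=0 char='r'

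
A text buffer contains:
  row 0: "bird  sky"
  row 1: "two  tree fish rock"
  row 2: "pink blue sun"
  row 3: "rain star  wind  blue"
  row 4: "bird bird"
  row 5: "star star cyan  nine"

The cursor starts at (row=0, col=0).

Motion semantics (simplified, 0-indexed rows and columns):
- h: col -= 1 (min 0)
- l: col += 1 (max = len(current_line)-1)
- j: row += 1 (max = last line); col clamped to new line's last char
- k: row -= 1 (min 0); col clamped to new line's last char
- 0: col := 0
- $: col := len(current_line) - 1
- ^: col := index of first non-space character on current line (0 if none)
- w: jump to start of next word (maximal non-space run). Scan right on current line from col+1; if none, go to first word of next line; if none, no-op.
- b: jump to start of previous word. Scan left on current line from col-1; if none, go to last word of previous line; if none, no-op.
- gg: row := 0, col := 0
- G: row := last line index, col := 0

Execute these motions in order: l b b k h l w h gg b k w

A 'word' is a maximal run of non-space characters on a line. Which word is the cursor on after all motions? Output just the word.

Answer: sky

Derivation:
After 1 (l): row=0 col=1 char='i'
After 2 (b): row=0 col=0 char='b'
After 3 (b): row=0 col=0 char='b'
After 4 (k): row=0 col=0 char='b'
After 5 (h): row=0 col=0 char='b'
After 6 (l): row=0 col=1 char='i'
After 7 (w): row=0 col=6 char='s'
After 8 (h): row=0 col=5 char='_'
After 9 (gg): row=0 col=0 char='b'
After 10 (b): row=0 col=0 char='b'
After 11 (k): row=0 col=0 char='b'
After 12 (w): row=0 col=6 char='s'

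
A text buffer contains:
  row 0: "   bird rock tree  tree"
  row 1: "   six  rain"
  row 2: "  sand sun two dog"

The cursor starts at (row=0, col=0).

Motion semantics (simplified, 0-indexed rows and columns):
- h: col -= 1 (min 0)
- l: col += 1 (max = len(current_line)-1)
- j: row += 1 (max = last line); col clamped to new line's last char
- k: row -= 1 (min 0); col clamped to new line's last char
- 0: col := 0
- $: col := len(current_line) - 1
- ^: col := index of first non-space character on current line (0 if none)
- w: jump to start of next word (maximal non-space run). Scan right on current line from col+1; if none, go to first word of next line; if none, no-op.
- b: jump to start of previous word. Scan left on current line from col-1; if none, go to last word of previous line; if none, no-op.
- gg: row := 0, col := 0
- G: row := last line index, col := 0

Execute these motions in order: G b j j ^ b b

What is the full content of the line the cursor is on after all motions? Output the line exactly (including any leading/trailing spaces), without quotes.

Answer:    six  rain

Derivation:
After 1 (G): row=2 col=0 char='_'
After 2 (b): row=1 col=8 char='r'
After 3 (j): row=2 col=8 char='u'
After 4 (j): row=2 col=8 char='u'
After 5 (^): row=2 col=2 char='s'
After 6 (b): row=1 col=8 char='r'
After 7 (b): row=1 col=3 char='s'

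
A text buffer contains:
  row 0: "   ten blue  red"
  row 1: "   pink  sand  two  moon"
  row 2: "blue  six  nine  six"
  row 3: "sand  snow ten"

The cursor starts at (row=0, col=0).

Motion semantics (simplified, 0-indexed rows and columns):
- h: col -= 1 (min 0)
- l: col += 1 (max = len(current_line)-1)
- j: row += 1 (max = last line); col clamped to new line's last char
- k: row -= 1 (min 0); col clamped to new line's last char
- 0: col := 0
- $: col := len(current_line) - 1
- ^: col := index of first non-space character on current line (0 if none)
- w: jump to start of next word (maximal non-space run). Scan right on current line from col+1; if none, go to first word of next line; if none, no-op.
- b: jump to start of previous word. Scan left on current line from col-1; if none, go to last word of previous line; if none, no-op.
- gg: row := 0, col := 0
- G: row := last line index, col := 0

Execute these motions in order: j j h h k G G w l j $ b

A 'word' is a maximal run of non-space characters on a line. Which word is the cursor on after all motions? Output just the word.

Answer: ten

Derivation:
After 1 (j): row=1 col=0 char='_'
After 2 (j): row=2 col=0 char='b'
After 3 (h): row=2 col=0 char='b'
After 4 (h): row=2 col=0 char='b'
After 5 (k): row=1 col=0 char='_'
After 6 (G): row=3 col=0 char='s'
After 7 (G): row=3 col=0 char='s'
After 8 (w): row=3 col=6 char='s'
After 9 (l): row=3 col=7 char='n'
After 10 (j): row=3 col=7 char='n'
After 11 ($): row=3 col=13 char='n'
After 12 (b): row=3 col=11 char='t'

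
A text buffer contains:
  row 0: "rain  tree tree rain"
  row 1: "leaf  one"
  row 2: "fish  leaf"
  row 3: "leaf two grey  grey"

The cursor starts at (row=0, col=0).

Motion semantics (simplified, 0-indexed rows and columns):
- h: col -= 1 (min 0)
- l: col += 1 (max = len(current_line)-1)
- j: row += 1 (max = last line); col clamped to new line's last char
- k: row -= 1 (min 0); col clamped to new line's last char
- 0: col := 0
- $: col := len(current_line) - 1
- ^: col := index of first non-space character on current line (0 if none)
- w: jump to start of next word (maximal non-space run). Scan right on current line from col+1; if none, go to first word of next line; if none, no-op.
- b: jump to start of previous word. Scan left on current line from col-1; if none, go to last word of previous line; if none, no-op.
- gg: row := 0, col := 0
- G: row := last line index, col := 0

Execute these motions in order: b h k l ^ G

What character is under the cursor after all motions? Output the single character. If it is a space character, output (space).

After 1 (b): row=0 col=0 char='r'
After 2 (h): row=0 col=0 char='r'
After 3 (k): row=0 col=0 char='r'
After 4 (l): row=0 col=1 char='a'
After 5 (^): row=0 col=0 char='r'
After 6 (G): row=3 col=0 char='l'

Answer: l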